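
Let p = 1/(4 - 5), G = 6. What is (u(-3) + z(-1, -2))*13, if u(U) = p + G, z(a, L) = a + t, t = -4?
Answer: 0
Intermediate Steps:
z(a, L) = -4 + a (z(a, L) = a - 4 = -4 + a)
p = -1 (p = 1/(-1) = -1)
u(U) = 5 (u(U) = -1 + 6 = 5)
(u(-3) + z(-1, -2))*13 = (5 + (-4 - 1))*13 = (5 - 5)*13 = 0*13 = 0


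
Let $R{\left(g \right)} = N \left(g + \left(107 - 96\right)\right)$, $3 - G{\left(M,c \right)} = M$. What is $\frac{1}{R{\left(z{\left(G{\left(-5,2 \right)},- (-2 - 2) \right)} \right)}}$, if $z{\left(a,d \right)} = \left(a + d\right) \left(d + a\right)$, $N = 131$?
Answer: $\frac{1}{20305} \approx 4.9249 \cdot 10^{-5}$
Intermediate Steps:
$G{\left(M,c \right)} = 3 - M$
$z{\left(a,d \right)} = \left(a + d\right)^{2}$ ($z{\left(a,d \right)} = \left(a + d\right) \left(a + d\right) = \left(a + d\right)^{2}$)
$R{\left(g \right)} = 1441 + 131 g$ ($R{\left(g \right)} = 131 \left(g + \left(107 - 96\right)\right) = 131 \left(g + 11\right) = 131 \left(11 + g\right) = 1441 + 131 g$)
$\frac{1}{R{\left(z{\left(G{\left(-5,2 \right)},- (-2 - 2) \right)} \right)}} = \frac{1}{1441 + 131 \left(\left(3 - -5\right) - \left(-2 - 2\right)\right)^{2}} = \frac{1}{1441 + 131 \left(\left(3 + 5\right) - -4\right)^{2}} = \frac{1}{1441 + 131 \left(8 + 4\right)^{2}} = \frac{1}{1441 + 131 \cdot 12^{2}} = \frac{1}{1441 + 131 \cdot 144} = \frac{1}{1441 + 18864} = \frac{1}{20305}$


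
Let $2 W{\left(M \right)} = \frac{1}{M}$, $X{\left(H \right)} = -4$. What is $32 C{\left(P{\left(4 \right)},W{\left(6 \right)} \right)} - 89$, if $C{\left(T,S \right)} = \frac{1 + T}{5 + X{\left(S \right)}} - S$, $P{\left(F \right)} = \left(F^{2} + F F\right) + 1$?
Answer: $\frac{2989}{3} \approx 996.33$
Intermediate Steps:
$W{\left(M \right)} = \frac{1}{2 M}$
$P{\left(F \right)} = 1 + 2 F^{2}$ ($P{\left(F \right)} = \left(F^{2} + F^{2}\right) + 1 = 2 F^{2} + 1 = 1 + 2 F^{2}$)
$C{\left(T,S \right)} = 1 + T - S$ ($C{\left(T,S \right)} = \frac{1 + T}{5 - 4} - S = \frac{1 + T}{1} - S = \left(1 + T\right) 1 - S = \left(1 + T\right) - S = 1 + T - S$)
$32 C{\left(P{\left(4 \right)},W{\left(6 \right)} \right)} - 89 = 32 \left(1 + \left(1 + 2 \cdot 4^{2}\right) - \frac{1}{2 \cdot 6}\right) - 89 = 32 \left(1 + \left(1 + 2 \cdot 16\right) - \frac{1}{2} \cdot \frac{1}{6}\right) - 89 = 32 \left(1 + \left(1 + 32\right) - \frac{1}{12}\right) - 89 = 32 \left(1 + 33 - \frac{1}{12}\right) - 89 = 32 \cdot \frac{407}{12} - 89 = \frac{3256}{3} - 89 = \frac{2989}{3}$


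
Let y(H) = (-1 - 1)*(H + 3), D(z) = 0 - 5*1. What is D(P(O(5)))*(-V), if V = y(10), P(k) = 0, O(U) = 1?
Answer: -130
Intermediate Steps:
D(z) = -5 (D(z) = 0 - 5 = -5)
y(H) = -6 - 2*H (y(H) = -2*(3 + H) = -6 - 2*H)
V = -26 (V = -6 - 2*10 = -6 - 20 = -26)
D(P(O(5)))*(-V) = -(-5)*(-26) = -5*26 = -130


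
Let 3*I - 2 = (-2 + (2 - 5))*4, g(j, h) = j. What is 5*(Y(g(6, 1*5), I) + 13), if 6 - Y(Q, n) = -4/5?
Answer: 99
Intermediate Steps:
I = -6 (I = ⅔ + ((-2 + (2 - 5))*4)/3 = ⅔ + ((-2 - 3)*4)/3 = ⅔ + (-5*4)/3 = ⅔ + (⅓)*(-20) = ⅔ - 20/3 = -6)
Y(Q, n) = 34/5 (Y(Q, n) = 6 - (-4)/5 = 6 - 1*(-⅘) = 6 + ⅘ = 34/5)
5*(Y(g(6, 1*5), I) + 13) = 5*(34/5 + 13) = 5*(99/5) = 99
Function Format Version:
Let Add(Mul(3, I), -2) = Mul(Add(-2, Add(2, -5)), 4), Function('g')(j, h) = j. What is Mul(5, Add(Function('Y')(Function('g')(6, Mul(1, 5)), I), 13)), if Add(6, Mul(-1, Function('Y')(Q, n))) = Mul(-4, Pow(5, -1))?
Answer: 99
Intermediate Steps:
I = -6 (I = Add(Rational(2, 3), Mul(Rational(1, 3), Mul(Add(-2, Add(2, -5)), 4))) = Add(Rational(2, 3), Mul(Rational(1, 3), Mul(Add(-2, -3), 4))) = Add(Rational(2, 3), Mul(Rational(1, 3), Mul(-5, 4))) = Add(Rational(2, 3), Mul(Rational(1, 3), -20)) = Add(Rational(2, 3), Rational(-20, 3)) = -6)
Function('Y')(Q, n) = Rational(34, 5) (Function('Y')(Q, n) = Add(6, Mul(-1, Mul(-4, Pow(5, -1)))) = Add(6, Mul(-1, Mul(-4, Rational(1, 5)))) = Add(6, Mul(-1, Rational(-4, 5))) = Add(6, Rational(4, 5)) = Rational(34, 5))
Mul(5, Add(Function('Y')(Function('g')(6, Mul(1, 5)), I), 13)) = Mul(5, Add(Rational(34, 5), 13)) = Mul(5, Rational(99, 5)) = 99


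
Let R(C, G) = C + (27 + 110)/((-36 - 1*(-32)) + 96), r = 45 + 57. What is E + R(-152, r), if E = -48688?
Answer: -4493143/92 ≈ -48839.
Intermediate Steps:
r = 102
R(C, G) = 137/92 + C (R(C, G) = C + 137/((-36 + 32) + 96) = C + 137/(-4 + 96) = C + 137/92 = 137/92 + C)
E + R(-152, r) = -48688 + (137/92 - 152) = -48688 - 13847/92 = -4493143/92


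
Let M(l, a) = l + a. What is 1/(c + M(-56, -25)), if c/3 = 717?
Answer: 1/2070 ≈ 0.00048309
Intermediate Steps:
M(l, a) = a + l
c = 2151 (c = 3*717 = 2151)
1/(c + M(-56, -25)) = 1/(2151 + (-25 - 56)) = 1/(2151 - 81) = 1/2070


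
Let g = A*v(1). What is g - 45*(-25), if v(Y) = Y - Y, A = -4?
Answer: 1125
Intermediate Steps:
v(Y) = 0
g = 0 (g = -4*0 = 0)
g - 45*(-25) = 0 - 45*(-25) = 0 + 1125 = 1125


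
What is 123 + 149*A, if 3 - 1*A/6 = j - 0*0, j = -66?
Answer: 61809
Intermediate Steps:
A = 414 (A = 18 - 6*(-66 - 0*0) = 18 - 6*(-66 - 1*0) = 18 - 6*(-66 + 0) = 18 - 6*(-66) = 18 + 396 = 414)
123 + 149*A = 123 + 149*414 = 123 + 61686 = 61809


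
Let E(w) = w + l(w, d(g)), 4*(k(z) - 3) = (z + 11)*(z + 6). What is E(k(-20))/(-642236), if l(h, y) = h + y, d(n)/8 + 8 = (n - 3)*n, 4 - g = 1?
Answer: -5/642236 ≈ -7.7853e-6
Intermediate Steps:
g = 3 (g = 4 - 1*1 = 4 - 1 = 3)
k(z) = 3 + (6 + z)*(11 + z)/4 (k(z) = 3 + ((z + 11)*(z + 6))/4 = 3 + ((11 + z)*(6 + z))/4 = 3 + ((6 + z)*(11 + z))/4 = 3 + (6 + z)*(11 + z)/4)
d(n) = -64 + 8*n*(-3 + n) (d(n) = -64 + 8*((n - 3)*n) = -64 + 8*((-3 + n)*n) = -64 + 8*(n*(-3 + n)) = -64 + 8*n*(-3 + n))
E(w) = -64 + 2*w (E(w) = w + (w + (-64 - 24*3 + 8*3**2)) = w + (w + (-64 - 72 + 8*9)) = w + (w + (-64 - 72 + 72)) = w + (w - 64) = w + (-64 + w) = -64 + 2*w)
E(k(-20))/(-642236) = (-64 + 2*(39/2 + (1/4)*(-20)**2 + (17/4)*(-20)))/(-642236) = (-64 + 2*(39/2 + (1/4)*400 - 85))*(-1/642236) = (-64 + 2*(39/2 + 100 - 85))*(-1/642236) = (-64 + 2*(69/2))*(-1/642236) = (-64 + 69)*(-1/642236) = 5*(-1/642236) = -5/642236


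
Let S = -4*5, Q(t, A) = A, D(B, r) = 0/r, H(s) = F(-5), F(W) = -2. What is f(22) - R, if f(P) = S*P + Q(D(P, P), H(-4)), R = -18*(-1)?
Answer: -460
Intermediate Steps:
H(s) = -2
R = 18
D(B, r) = 0
S = -20
f(P) = -2 - 20*P (f(P) = -20*P - 2 = -2 - 20*P)
f(22) - R = (-2 - 20*22) - 1*18 = (-2 - 440) - 18 = -442 - 18 = -460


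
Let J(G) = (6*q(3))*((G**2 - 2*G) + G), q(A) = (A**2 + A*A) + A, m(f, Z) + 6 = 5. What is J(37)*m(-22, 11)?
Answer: -167832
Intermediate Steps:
m(f, Z) = -1 (m(f, Z) = -6 + 5 = -1)
q(A) = A + 2*A**2 (q(A) = (A**2 + A**2) + A = 2*A**2 + A = A + 2*A**2)
J(G) = -126*G + 126*G**2 (J(G) = (6*(3*(1 + 2*3)))*((G**2 - 2*G) + G) = (6*(3*(1 + 6)))*(G**2 - G) = (6*(3*7))*(G**2 - G) = (6*21)*(G**2 - G) = 126*(G**2 - G) = -126*G + 126*G**2)
J(37)*m(-22, 11) = (126*37*(-1 + 37))*(-1) = (126*37*36)*(-1) = 167832*(-1) = -167832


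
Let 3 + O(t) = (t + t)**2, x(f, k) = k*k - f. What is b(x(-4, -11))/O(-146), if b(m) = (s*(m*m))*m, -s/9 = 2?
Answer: -35156250/85261 ≈ -412.34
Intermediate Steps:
s = -18 (s = -9*2 = -18)
x(f, k) = k**2 - f
b(m) = -18*m**3 (b(m) = (-18*m*m)*m = (-18*m**2)*m = -18*m**3)
O(t) = -3 + 4*t**2 (O(t) = -3 + (t + t)**2 = -3 + (2*t)**2 = -3 + 4*t**2)
b(x(-4, -11))/O(-146) = (-18*((-11)**2 - 1*(-4))**3)/(-3 + 4*(-146)**2) = (-18*(121 + 4)**3)/(-3 + 4*21316) = (-18*125**3)/(-3 + 85264) = -18*1953125/85261 = -35156250*1/85261 = -35156250/85261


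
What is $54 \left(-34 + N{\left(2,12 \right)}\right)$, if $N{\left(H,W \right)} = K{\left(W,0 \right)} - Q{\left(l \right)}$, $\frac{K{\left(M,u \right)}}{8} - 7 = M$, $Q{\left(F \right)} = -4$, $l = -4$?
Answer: $6588$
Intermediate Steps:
$K{\left(M,u \right)} = 56 + 8 M$
$N{\left(H,W \right)} = 60 + 8 W$ ($N{\left(H,W \right)} = \left(56 + 8 W\right) - -4 = \left(56 + 8 W\right) + 4 = 60 + 8 W$)
$54 \left(-34 + N{\left(2,12 \right)}\right) = 54 \left(-34 + \left(60 + 8 \cdot 12\right)\right) = 54 \left(-34 + \left(60 + 96\right)\right) = 54 \left(-34 + 156\right) = 54 \cdot 122 = 6588$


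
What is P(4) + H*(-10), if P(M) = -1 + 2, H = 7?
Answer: -69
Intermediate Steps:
P(M) = 1
P(4) + H*(-10) = 1 + 7*(-10) = 1 - 70 = -69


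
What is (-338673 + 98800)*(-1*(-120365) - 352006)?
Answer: 55564421593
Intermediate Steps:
(-338673 + 98800)*(-1*(-120365) - 352006) = -239873*(120365 - 352006) = -239873*(-231641) = 55564421593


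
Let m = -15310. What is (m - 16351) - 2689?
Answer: -34350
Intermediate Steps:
(m - 16351) - 2689 = (-15310 - 16351) - 2689 = -31661 - 2689 = -34350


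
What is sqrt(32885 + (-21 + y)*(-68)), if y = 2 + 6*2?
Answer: sqrt(33361) ≈ 182.65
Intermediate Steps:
y = 14 (y = 2 + 12 = 14)
sqrt(32885 + (-21 + y)*(-68)) = sqrt(32885 + (-21 + 14)*(-68)) = sqrt(32885 - 7*(-68)) = sqrt(32885 + 476) = sqrt(33361)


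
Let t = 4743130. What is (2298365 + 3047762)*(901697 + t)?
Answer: 30177962035029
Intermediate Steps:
(2298365 + 3047762)*(901697 + t) = (2298365 + 3047762)*(901697 + 4743130) = 5346127*5644827 = 30177962035029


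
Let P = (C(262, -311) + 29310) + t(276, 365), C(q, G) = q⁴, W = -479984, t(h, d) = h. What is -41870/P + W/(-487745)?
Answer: 1130838890111849/1149134126956945 ≈ 0.98408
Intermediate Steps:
P = 4712028322 (P = (262⁴ + 29310) + 276 = (4711998736 + 29310) + 276 = 4712028046 + 276 = 4712028322)
-41870/P + W/(-487745) = -41870/4712028322 - 479984/(-487745) = -41870*1/4712028322 - 479984*(-1/487745) = -20935/2356014161 + 479984/487745 = 1130838890111849/1149134126956945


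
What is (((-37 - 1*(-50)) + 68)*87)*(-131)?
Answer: -923157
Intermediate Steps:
(((-37 - 1*(-50)) + 68)*87)*(-131) = (((-37 + 50) + 68)*87)*(-131) = ((13 + 68)*87)*(-131) = (81*87)*(-131) = 7047*(-131) = -923157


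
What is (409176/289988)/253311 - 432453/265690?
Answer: -2647221357572997/1626402521225410 ≈ -1.6277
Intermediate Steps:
(409176/289988)/253311 - 432453/265690 = (409176*(1/289988))*(1/253311) - 432453*1/265690 = (102294/72497)*(1/253311) - 432453/265690 = 34098/6121429189 - 432453/265690 = -2647221357572997/1626402521225410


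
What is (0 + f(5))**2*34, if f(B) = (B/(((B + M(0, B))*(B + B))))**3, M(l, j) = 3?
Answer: 17/8388608 ≈ 2.0266e-6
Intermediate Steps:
f(B) = 1/(8*(3 + B)**3) (f(B) = (B/(((B + 3)*(B + B))))**3 = (B/(((3 + B)*(2*B))))**3 = (B/((2*B*(3 + B))))**3 = (B*(1/(2*B*(3 + B))))**3 = (1/(2*(3 + B)))**3 = 1/(8*(3 + B)**3))
(0 + f(5))**2*34 = (0 + 1/(8*(3 + 5)**3))**2*34 = (0 + (1/8)/8**3)**2*34 = (0 + (1/8)*(1/512))**2*34 = (0 + 1/4096)**2*34 = (1/4096)**2*34 = (1/16777216)*34 = 17/8388608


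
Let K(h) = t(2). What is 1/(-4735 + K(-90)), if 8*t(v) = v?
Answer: -4/18939 ≈ -0.00021120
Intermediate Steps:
t(v) = v/8
K(h) = 1/4 (K(h) = (1/8)*2 = 1/4)
1/(-4735 + K(-90)) = 1/(-4735 + 1/4) = 1/(-18939/4) = -4/18939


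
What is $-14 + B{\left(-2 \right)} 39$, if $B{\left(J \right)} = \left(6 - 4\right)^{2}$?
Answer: $142$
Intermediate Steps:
$B{\left(J \right)} = 4$ ($B{\left(J \right)} = 2^{2} = 4$)
$-14 + B{\left(-2 \right)} 39 = -14 + 4 \cdot 39 = -14 + 156 = 142$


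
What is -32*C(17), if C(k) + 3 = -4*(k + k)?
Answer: 4448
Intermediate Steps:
C(k) = -3 - 8*k (C(k) = -3 - 4*(k + k) = -3 - 8*k)
-32*C(17) = -32*(-3 - 8*17) = -32*(-3 - 136) = -32*(-139) = 4448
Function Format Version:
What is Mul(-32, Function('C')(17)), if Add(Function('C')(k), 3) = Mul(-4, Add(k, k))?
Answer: 4448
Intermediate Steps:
Function('C')(k) = Add(-3, Mul(-8, k)) (Function('C')(k) = Add(-3, Mul(-4, Add(k, k))) = Add(-3, Mul(-4, Mul(2, k))) = Add(-3, Mul(-8, k)))
Mul(-32, Function('C')(17)) = Mul(-32, Add(-3, Mul(-8, 17))) = Mul(-32, Add(-3, -136)) = Mul(-32, -139) = 4448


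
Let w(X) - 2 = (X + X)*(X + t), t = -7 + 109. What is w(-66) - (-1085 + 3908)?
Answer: -7573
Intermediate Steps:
t = 102
w(X) = 2 + 2*X*(102 + X) (w(X) = 2 + (X + X)*(X + 102) = 2 + (2*X)*(102 + X) = 2 + 2*X*(102 + X))
w(-66) - (-1085 + 3908) = (2 + 2*(-66)² + 204*(-66)) - (-1085 + 3908) = (2 + 2*4356 - 13464) - 1*2823 = (2 + 8712 - 13464) - 2823 = -4750 - 2823 = -7573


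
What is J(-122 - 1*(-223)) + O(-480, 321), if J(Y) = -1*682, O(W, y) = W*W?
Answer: 229718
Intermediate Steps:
O(W, y) = W²
J(Y) = -682
J(-122 - 1*(-223)) + O(-480, 321) = -682 + (-480)² = -682 + 230400 = 229718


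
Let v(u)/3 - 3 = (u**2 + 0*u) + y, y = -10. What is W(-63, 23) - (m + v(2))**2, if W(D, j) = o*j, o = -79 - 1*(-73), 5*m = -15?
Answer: -282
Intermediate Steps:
m = -3 (m = (1/5)*(-15) = -3)
v(u) = -21 + 3*u**2 (v(u) = 9 + 3*((u**2 + 0*u) - 10) = 9 + 3*((u**2 + 0) - 10) = 9 + 3*(u**2 - 10) = 9 + 3*(-10 + u**2) = 9 + (-30 + 3*u**2) = -21 + 3*u**2)
o = -6 (o = -79 + 73 = -6)
W(D, j) = -6*j
W(-63, 23) - (m + v(2))**2 = -6*23 - (-3 + (-21 + 3*2**2))**2 = -138 - (-3 + (-21 + 3*4))**2 = -138 - (-3 + (-21 + 12))**2 = -138 - (-3 - 9)**2 = -138 - 1*(-12)**2 = -138 - 1*144 = -138 - 144 = -282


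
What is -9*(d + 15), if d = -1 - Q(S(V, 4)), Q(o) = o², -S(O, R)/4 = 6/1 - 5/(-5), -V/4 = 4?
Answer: 6930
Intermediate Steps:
V = -16 (V = -4*4 = -16)
S(O, R) = -28 (S(O, R) = -4*(6/1 - 5/(-5)) = -4*(6*1 - 5*(-⅕)) = -4*(6 + 1) = -4*7 = -28)
d = -785 (d = -1 - 1*(-28)² = -1 - 1*784 = -1 - 784 = -785)
-9*(d + 15) = -9*(-785 + 15) = -9*(-770) = 6930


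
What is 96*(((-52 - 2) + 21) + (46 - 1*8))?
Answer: 480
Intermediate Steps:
96*(((-52 - 2) + 21) + (46 - 1*8)) = 96*((-54 + 21) + (46 - 8)) = 96*(-33 + 38) = 96*5 = 480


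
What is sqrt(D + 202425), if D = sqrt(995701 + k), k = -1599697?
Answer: sqrt(202425 + 2*I*sqrt(150999)) ≈ 449.92 + 0.8637*I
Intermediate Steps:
D = 2*I*sqrt(150999) (D = sqrt(995701 - 1599697) = sqrt(-603996) = 2*I*sqrt(150999) ≈ 777.17*I)
sqrt(D + 202425) = sqrt(2*I*sqrt(150999) + 202425) = sqrt(202425 + 2*I*sqrt(150999))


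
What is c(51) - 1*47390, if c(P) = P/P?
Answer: -47389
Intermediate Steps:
c(P) = 1
c(51) - 1*47390 = 1 - 1*47390 = 1 - 47390 = -47389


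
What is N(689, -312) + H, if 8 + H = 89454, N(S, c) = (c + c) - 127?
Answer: 88695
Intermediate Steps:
N(S, c) = -127 + 2*c (N(S, c) = 2*c - 127 = -127 + 2*c)
H = 89446 (H = -8 + 89454 = 89446)
N(689, -312) + H = (-127 + 2*(-312)) + 89446 = (-127 - 624) + 89446 = -751 + 89446 = 88695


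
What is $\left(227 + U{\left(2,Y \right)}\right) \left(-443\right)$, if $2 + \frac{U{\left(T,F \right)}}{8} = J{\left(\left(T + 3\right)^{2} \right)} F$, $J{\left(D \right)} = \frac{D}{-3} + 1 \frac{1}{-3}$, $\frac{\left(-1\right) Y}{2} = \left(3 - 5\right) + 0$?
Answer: $\frac{88157}{3} \approx 29386.0$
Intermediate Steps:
$Y = 4$ ($Y = - 2 \left(\left(3 - 5\right) + 0\right) = - 2 \left(-2 + 0\right) = \left(-2\right) \left(-2\right) = 4$)
$J{\left(D \right)} = - \frac{1}{3} - \frac{D}{3}$ ($J{\left(D \right)} = D \left(- \frac{1}{3}\right) + 1 \left(- \frac{1}{3}\right) = - \frac{D}{3} - \frac{1}{3} = - \frac{1}{3} - \frac{D}{3}$)
$U{\left(T,F \right)} = -16 + 8 F \left(- \frac{1}{3} - \frac{\left(3 + T\right)^{2}}{3}\right)$ ($U{\left(T,F \right)} = -16 + 8 \left(- \frac{1}{3} - \frac{\left(T + 3\right)^{2}}{3}\right) F = -16 + 8 \left(- \frac{1}{3} - \frac{\left(3 + T\right)^{2}}{3}\right) F = -16 + 8 F \left(- \frac{1}{3} - \frac{\left(3 + T\right)^{2}}{3}\right)$)
$\left(227 + U{\left(2,Y \right)}\right) \left(-443\right) = \left(227 - \left(16 + \frac{32 \left(1 + \left(3 + 2\right)^{2}\right)}{3}\right)\right) \left(-443\right) = \left(227 - \left(16 + \frac{32 \left(1 + 5^{2}\right)}{3}\right)\right) \left(-443\right) = \left(227 - \left(16 + \frac{32 \left(1 + 25\right)}{3}\right)\right) \left(-443\right) = \left(227 - \left(16 + \frac{32}{3} \cdot 26\right)\right) \left(-443\right) = \left(227 - \frac{880}{3}\right) \left(-443\right) = \left(- \frac{199}{3}\right) \left(-443\right) = \frac{88157}{3}$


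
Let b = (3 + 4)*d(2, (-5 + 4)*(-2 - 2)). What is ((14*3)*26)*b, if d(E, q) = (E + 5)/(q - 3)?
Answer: 53508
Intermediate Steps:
d(E, q) = (5 + E)/(-3 + q)
b = 49 (b = (3 + 4)*((5 + 2)/(-3 + (-5 + 4)*(-2 - 2))) = 7*(7/(-3 - 1*(-4))) = 7*(7/(-3 + 4)) = 7*(7/1) = 7*(1*7) = 7*7 = 49)
((14*3)*26)*b = ((14*3)*26)*49 = (42*26)*49 = 1092*49 = 53508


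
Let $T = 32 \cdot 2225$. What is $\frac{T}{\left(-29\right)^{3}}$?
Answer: $- \frac{71200}{24389} \approx -2.9193$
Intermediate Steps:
$T = 71200$
$\frac{T}{\left(-29\right)^{3}} = \frac{71200}{\left(-29\right)^{3}} = \frac{71200}{-24389} = 71200 \left(- \frac{1}{24389}\right) = - \frac{71200}{24389}$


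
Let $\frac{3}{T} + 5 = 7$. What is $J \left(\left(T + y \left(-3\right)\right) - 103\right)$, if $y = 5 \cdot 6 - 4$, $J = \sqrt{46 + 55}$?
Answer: $- \frac{359 \sqrt{101}}{2} \approx -1804.0$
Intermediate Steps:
$J = \sqrt{101} \approx 10.05$
$y = 26$ ($y = 30 - 4 = 26$)
$T = \frac{3}{2}$ ($T = \frac{3}{-5 + 7} = \frac{3}{2} \approx 1.5$)
$J \left(\left(T + y \left(-3\right)\right) - 103\right) = \sqrt{101} \left(\left(\frac{3}{2} + 26 \left(-3\right)\right) - 103\right) = \sqrt{101} \left(\left(\frac{3}{2} - 78\right) - 103\right) = \sqrt{101} \left(- \frac{153}{2} - 103\right) = \sqrt{101} \left(- \frac{359}{2}\right) = - \frac{359 \sqrt{101}}{2}$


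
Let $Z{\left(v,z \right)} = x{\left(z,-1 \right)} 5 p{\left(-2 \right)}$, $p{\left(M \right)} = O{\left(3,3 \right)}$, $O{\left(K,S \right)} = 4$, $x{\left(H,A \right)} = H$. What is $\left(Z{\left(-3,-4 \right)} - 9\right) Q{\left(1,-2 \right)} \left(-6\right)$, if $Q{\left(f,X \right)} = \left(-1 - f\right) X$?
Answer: $2136$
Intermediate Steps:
$p{\left(M \right)} = 4$
$Z{\left(v,z \right)} = 20 z$ ($Z{\left(v,z \right)} = z 5 \cdot 4 = 5 z 4 = 20 z$)
$Q{\left(f,X \right)} = X \left(-1 - f\right)$
$\left(Z{\left(-3,-4 \right)} - 9\right) Q{\left(1,-2 \right)} \left(-6\right) = \left(20 \left(-4\right) - 9\right) \left(\left(-1\right) \left(-2\right) \left(1 + 1\right)\right) \left(-6\right) = \left(-80 - 9\right) \left(\left(-1\right) \left(-2\right) 2\right) \left(-6\right) = \left(-89\right) 4 \left(-6\right) = \left(-356\right) \left(-6\right) = 2136$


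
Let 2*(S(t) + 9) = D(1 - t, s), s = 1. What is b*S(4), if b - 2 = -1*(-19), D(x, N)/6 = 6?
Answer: 189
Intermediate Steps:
D(x, N) = 36 (D(x, N) = 6*6 = 36)
S(t) = 9 (S(t) = -9 + (1/2)*36 = -9 + 18 = 9)
b = 21 (b = 2 - 1*(-19) = 2 + 19 = 21)
b*S(4) = 21*9 = 189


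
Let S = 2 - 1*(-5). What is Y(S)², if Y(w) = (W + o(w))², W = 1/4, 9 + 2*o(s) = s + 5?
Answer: 2401/256 ≈ 9.3789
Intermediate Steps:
S = 7 (S = 2 + 5 = 7)
o(s) = -2 + s/2 (o(s) = -9/2 + (s + 5)/2 = -9/2 + (5 + s)/2 = -9/2 + (5/2 + s/2) = -2 + s/2)
W = ¼ ≈ 0.25000
Y(w) = (-7/4 + w/2)² (Y(w) = (¼ + (-2 + w/2))² = (-7/4 + w/2)²)
Y(S)² = ((-7 + 2*7)²/16)² = ((-7 + 14)²/16)² = ((1/16)*7²)² = ((1/16)*49)² = (49/16)² = 2401/256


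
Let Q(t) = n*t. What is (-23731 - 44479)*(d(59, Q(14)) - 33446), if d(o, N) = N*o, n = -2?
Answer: 2394034580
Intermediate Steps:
Q(t) = -2*t
(-23731 - 44479)*(d(59, Q(14)) - 33446) = (-23731 - 44479)*(-2*14*59 - 33446) = -68210*(-28*59 - 33446) = -68210*(-1652 - 33446) = -68210*(-35098) = 2394034580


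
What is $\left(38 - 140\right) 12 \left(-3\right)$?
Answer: $3672$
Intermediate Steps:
$\left(38 - 140\right) 12 \left(-3\right) = \left(-102\right) \left(-36\right) = 3672$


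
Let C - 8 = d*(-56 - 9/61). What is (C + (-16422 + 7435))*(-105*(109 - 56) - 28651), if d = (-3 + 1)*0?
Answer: 307225464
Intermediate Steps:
d = 0 (d = -2*0 = 0)
C = 8 (C = 8 + 0*(-56 - 9/61) = 8 + 0*(-3425/61) = 8 + 0 = 8)
(C + (-16422 + 7435))*(-105*(109 - 56) - 28651) = (8 + (-16422 + 7435))*(-105*(109 - 56) - 28651) = (8 - 8987)*(-105*53 - 28651) = -8979*(-5565 - 28651) = -8979*(-34216) = 307225464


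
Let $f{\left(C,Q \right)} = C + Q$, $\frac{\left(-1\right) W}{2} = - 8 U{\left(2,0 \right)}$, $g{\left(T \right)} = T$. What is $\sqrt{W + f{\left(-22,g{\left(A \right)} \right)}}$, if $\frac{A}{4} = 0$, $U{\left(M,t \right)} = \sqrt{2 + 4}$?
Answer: $\sqrt{-22 + 16 \sqrt{6}} \approx 4.1463$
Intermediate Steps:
$U{\left(M,t \right)} = \sqrt{6}$
$A = 0$ ($A = 4 \cdot 0 = 0$)
$W = 16 \sqrt{6}$ ($W = - 2 \left(- 8 \sqrt{6}\right) = 16 \sqrt{6} \approx 39.192$)
$\sqrt{W + f{\left(-22,g{\left(A \right)} \right)}} = \sqrt{16 \sqrt{6} + \left(-22 + 0\right)} = \sqrt{16 \sqrt{6} - 22} = \sqrt{-22 + 16 \sqrt{6}}$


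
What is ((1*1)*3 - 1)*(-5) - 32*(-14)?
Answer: 438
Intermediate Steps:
((1*1)*3 - 1)*(-5) - 32*(-14) = (1*3 - 1)*(-5) + 448 = (3 - 1)*(-5) + 448 = 2*(-5) + 448 = -10 + 448 = 438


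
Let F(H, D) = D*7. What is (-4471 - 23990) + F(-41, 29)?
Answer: -28258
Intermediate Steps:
F(H, D) = 7*D
(-4471 - 23990) + F(-41, 29) = (-4471 - 23990) + 7*29 = -28461 + 203 = -28258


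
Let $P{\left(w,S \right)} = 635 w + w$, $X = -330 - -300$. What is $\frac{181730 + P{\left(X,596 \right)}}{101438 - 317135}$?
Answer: $- \frac{162650}{215697} \approx -0.75407$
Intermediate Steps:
$X = -30$ ($X = -330 + 300 = -30$)
$P{\left(w,S \right)} = 636 w$
$\frac{181730 + P{\left(X,596 \right)}}{101438 - 317135} = \frac{181730 + 636 \left(-30\right)}{101438 - 317135} = \frac{181730 - 19080}{-215697} = 162650 \left(- \frac{1}{215697}\right) = - \frac{162650}{215697}$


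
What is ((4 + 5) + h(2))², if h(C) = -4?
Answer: 25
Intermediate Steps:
((4 + 5) + h(2))² = ((4 + 5) - 4)² = (9 - 4)² = 5² = 25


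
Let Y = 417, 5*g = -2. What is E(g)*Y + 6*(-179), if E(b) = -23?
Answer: -10665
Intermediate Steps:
g = -⅖ (g = (⅕)*(-2) = -⅖ ≈ -0.40000)
E(g)*Y + 6*(-179) = -23*417 + 6*(-179) = -9591 - 1074 = -10665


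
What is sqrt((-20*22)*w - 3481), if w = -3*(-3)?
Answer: I*sqrt(7441) ≈ 86.261*I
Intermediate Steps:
w = 9
sqrt((-20*22)*w - 3481) = sqrt(-20*22*9 - 3481) = sqrt(-440*9 - 3481) = sqrt(-3960 - 3481) = sqrt(-7441) = I*sqrt(7441)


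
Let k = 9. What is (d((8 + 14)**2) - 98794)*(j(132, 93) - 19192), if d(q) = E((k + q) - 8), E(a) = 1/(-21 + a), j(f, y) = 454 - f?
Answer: 432504315525/232 ≈ 1.8642e+9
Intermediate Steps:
d(q) = 1/(-20 + q) (d(q) = 1/(-21 + ((9 + q) - 8)) = 1/(-21 + (1 + q)) = 1/(-20 + q))
(d((8 + 14)**2) - 98794)*(j(132, 93) - 19192) = (1/(-20 + (8 + 14)**2) - 98794)*((454 - 1*132) - 19192) = (1/(-20 + 22**2) - 98794)*((454 - 132) - 19192) = (1/(-20 + 484) - 98794)*(322 - 19192) = (1/464 - 98794)*(-18870) = -45840415/464*(-18870) = 432504315525/232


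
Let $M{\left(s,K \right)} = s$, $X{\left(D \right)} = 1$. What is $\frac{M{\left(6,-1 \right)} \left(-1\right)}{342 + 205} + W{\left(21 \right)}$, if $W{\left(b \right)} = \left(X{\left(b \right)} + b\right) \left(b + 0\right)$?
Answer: $\frac{252708}{547} \approx 461.99$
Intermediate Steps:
$W{\left(b \right)} = b \left(1 + b\right)$ ($W{\left(b \right)} = \left(1 + b\right) \left(b + 0\right) = \left(1 + b\right) b = b \left(1 + b\right)$)
$\frac{M{\left(6,-1 \right)} \left(-1\right)}{342 + 205} + W{\left(21 \right)} = \frac{6 \left(-1\right)}{342 + 205} + 21 \left(1 + 21\right) = \frac{1}{547} \left(-6\right) + 21 \cdot 22 = \frac{1}{547} \left(-6\right) + 462 = - \frac{6}{547} + 462 = \frac{252708}{547}$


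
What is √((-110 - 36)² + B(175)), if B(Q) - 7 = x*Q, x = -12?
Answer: √19223 ≈ 138.65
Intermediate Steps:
B(Q) = 7 - 12*Q
√((-110 - 36)² + B(175)) = √((-110 - 36)² + (7 - 12*175)) = √((-146)² + (7 - 2100)) = √(21316 - 2093) = √19223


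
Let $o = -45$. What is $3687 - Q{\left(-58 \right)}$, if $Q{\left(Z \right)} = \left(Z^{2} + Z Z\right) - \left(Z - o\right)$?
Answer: $-3054$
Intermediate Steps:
$Q{\left(Z \right)} = -45 - Z + 2 Z^{2}$ ($Q{\left(Z \right)} = \left(Z^{2} + Z Z\right) - \left(45 + Z\right) = \left(Z^{2} + Z^{2}\right) - \left(45 + Z\right) = 2 Z^{2} - \left(45 + Z\right) = -45 - Z + 2 Z^{2}$)
$3687 - Q{\left(-58 \right)} = 3687 - \left(-45 - -58 + 2 \left(-58\right)^{2}\right) = 3687 - \left(-45 + 58 + 2 \cdot 3364\right) = 3687 - \left(-45 + 58 + 6728\right) = 3687 - 6741 = -3054$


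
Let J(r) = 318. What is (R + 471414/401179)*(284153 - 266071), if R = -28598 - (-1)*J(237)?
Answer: -205137952105892/401179 ≈ -5.1134e+8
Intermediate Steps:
R = -28280 (R = -28598 - (-1)*318 = -28598 - 1*(-318) = -28598 + 318 = -28280)
(R + 471414/401179)*(284153 - 266071) = (-28280 + 471414/401179)*(284153 - 266071) = (-28280 + 471414*(1/401179))*18082 = (-28280 + 471414/401179)*18082 = -11344870706/401179*18082 = -205137952105892/401179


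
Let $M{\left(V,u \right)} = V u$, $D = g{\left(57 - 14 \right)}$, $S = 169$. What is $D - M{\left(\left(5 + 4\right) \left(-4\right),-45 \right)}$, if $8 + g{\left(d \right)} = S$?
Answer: $-1459$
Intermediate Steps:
$g{\left(d \right)} = 161$ ($g{\left(d \right)} = -8 + 169 = 161$)
$D = 161$
$D - M{\left(\left(5 + 4\right) \left(-4\right),-45 \right)} = 161 - \left(5 + 4\right) \left(-4\right) \left(-45\right) = 161 - 9 \left(-4\right) \left(-45\right) = 161 - \left(-36\right) \left(-45\right) = 161 - 1620 = -1459$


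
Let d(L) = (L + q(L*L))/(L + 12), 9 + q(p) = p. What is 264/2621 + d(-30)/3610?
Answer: 4966013/56770860 ≈ 0.087475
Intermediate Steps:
q(p) = -9 + p
d(L) = (-9 + L + L**2)/(12 + L) (d(L) = (L + (-9 + L*L))/(L + 12) = (L + (-9 + L**2))/(12 + L) = (-9 + L + L**2)/(12 + L))
264/2621 + d(-30)/3610 = 264/2621 + ((-9 - 30 + (-30)**2)/(12 - 30))/3610 = 264*(1/2621) + ((-9 - 30 + 900)/(-18))*(1/3610) = 264/2621 - 1/18*861*(1/3610) = 264/2621 - 287/6*1/3610 = 264/2621 - 287/21660 = 4966013/56770860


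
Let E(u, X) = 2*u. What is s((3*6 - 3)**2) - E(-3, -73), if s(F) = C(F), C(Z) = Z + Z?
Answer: 456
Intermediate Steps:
C(Z) = 2*Z
s(F) = 2*F
s((3*6 - 3)**2) - E(-3, -73) = 2*(3*6 - 3)**2 - 2*(-3) = 2*(18 - 3)**2 - 1*(-6) = 2*15**2 + 6 = 2*225 + 6 = 450 + 6 = 456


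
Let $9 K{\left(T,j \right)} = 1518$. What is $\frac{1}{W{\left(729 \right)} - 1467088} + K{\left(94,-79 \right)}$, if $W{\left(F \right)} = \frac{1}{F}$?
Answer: $\frac{541170616219}{3208521453} \approx 168.67$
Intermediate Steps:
$K{\left(T,j \right)} = \frac{506}{3}$ ($K{\left(T,j \right)} = \frac{1}{9} \cdot 1518 = \frac{506}{3}$)
$\frac{1}{W{\left(729 \right)} - 1467088} + K{\left(94,-79 \right)} = \frac{1}{\frac{1}{729} - 1467088} + \frac{506}{3} = \frac{1}{- \frac{1069507151}{729}} + \frac{506}{3} = - \frac{729}{1069507151} + \frac{506}{3} = \frac{541170616219}{3208521453}$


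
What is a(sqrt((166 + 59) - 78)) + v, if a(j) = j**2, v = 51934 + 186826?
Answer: 238907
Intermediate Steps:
v = 238760
a(sqrt((166 + 59) - 78)) + v = (sqrt((166 + 59) - 78))**2 + 238760 = (sqrt(225 - 78))**2 + 238760 = (sqrt(147))**2 + 238760 = (7*sqrt(3))**2 + 238760 = 147 + 238760 = 238907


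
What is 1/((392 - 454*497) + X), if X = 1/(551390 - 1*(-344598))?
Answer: -895988/201817713047 ≈ -4.4396e-6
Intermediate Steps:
X = 1/895988 (X = 1/(551390 + 344598) = 1/895988 ≈ 1.1161e-6)
1/((392 - 454*497) + X) = 1/((392 - 454*497) + 1/895988) = 1/((392 - 225638) + 1/895988) = 1/(-225246 + 1/895988) = 1/(-201817713047/895988) = -895988/201817713047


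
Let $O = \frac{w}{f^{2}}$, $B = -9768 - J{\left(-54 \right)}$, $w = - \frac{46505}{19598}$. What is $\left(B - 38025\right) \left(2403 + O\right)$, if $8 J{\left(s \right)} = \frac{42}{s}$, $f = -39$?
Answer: $- \frac{6011827418791801}{52346736} \approx -1.1485 \cdot 10^{8}$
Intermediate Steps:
$J{\left(s \right)} = \frac{21}{4 s}$ ($J{\left(s \right)} = \frac{42 \frac{1}{s}}{8} = \frac{21}{4 s}$)
$w = - \frac{46505}{19598}$ ($w = \left(-46505\right) \frac{1}{19598} = - \frac{46505}{19598} \approx -2.3729$)
$B = - \frac{703289}{72}$ ($B = -9768 - \frac{21}{4 \left(-54\right)} = -9768 - \frac{21}{4} \left(- \frac{1}{54}\right) = -9768 - - \frac{7}{72} = -9768 + \frac{7}{72} = - \frac{703289}{72} \approx -9767.9$)
$O = - \frac{46505}{29808558}$ ($O = - \frac{46505}{19598 \left(-39\right)^{2}} = - \frac{46505}{19598 \cdot 1521} = \left(- \frac{46505}{19598}\right) \frac{1}{1521} = - \frac{46505}{29808558} \approx -0.0015601$)
$\left(B - 38025\right) \left(2403 + O\right) = \left(- \frac{703289}{72} - 38025\right) \left(2403 - \frac{46505}{29808558}\right) = \left(- \frac{3441089}{72}\right) \frac{71629918369}{29808558} = - \frac{6011827418791801}{52346736}$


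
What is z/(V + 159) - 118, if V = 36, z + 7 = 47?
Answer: -4594/39 ≈ -117.79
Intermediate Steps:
z = 40 (z = -7 + 47 = 40)
z/(V + 159) - 118 = 40/(36 + 159) - 118 = 40/195 - 118 = 40*(1/195) - 118 = 8/39 - 118 = -4594/39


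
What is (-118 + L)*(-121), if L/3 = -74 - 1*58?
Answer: 62194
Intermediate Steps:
L = -396 (L = 3*(-74 - 1*58) = 3*(-74 - 58) = 3*(-132) = -396)
(-118 + L)*(-121) = (-118 - 396)*(-121) = -514*(-121) = 62194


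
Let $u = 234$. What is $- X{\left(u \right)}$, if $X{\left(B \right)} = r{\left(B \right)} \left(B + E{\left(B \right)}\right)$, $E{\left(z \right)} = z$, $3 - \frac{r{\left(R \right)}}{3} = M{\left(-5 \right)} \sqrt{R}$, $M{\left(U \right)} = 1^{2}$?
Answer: $-4212 + 4212 \sqrt{26} \approx 17265.0$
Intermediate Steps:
$M{\left(U \right)} = 1$
$r{\left(R \right)} = 9 - 3 \sqrt{R}$ ($r{\left(R \right)} = 9 - 3 \cdot 1 \sqrt{R} = 9 - 3 \sqrt{R}$)
$X{\left(B \right)} = 2 B \left(9 - 3 \sqrt{B}\right)$ ($X{\left(B \right)} = \left(9 - 3 \sqrt{B}\right) \left(B + B\right) = \left(9 - 3 \sqrt{B}\right) 2 B = 2 B \left(9 - 3 \sqrt{B}\right)$)
$- X{\left(u \right)} = - (- 6 \cdot 234^{\frac{3}{2}} + 18 \cdot 234) = - (- 6 \cdot 702 \sqrt{26} + 4212) = - (- 4212 \sqrt{26} + 4212) = - (4212 - 4212 \sqrt{26}) = -4212 + 4212 \sqrt{26}$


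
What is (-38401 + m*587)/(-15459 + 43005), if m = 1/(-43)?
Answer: -275305/197413 ≈ -1.3946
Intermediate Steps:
m = -1/43 ≈ -0.023256
(-38401 + m*587)/(-15459 + 43005) = (-38401 - 1/43*587)/(-15459 + 43005) = (-38401 - 587/43)/27546 = -1651830/43*1/27546 = -275305/197413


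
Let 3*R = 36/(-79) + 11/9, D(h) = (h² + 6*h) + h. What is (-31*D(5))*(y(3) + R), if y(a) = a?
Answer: -4305280/711 ≈ -6055.3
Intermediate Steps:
D(h) = h² + 7*h
R = 545/2133 (R = (36/(-79) + 11/9)/3 = (36*(-1/79) + 11*(⅑))/3 = (-36/79 + 11/9)/3 = (⅓)*(545/711) = 545/2133 ≈ 0.25551)
(-31*D(5))*(y(3) + R) = (-155*(7 + 5))*(3 + 545/2133) = -155*12*(6944/2133) = -31*60*(6944/2133) = -1860*6944/2133 = -4305280/711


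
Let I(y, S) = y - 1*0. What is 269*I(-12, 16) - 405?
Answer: -3633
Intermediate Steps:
I(y, S) = y (I(y, S) = y + 0 = y)
269*I(-12, 16) - 405 = 269*(-12) - 405 = -3228 - 405 = -3633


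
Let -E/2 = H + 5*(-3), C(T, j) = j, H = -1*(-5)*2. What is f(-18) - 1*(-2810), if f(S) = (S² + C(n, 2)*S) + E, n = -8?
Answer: 3108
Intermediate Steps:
H = 10 (H = 5*2 = 10)
E = 10 (E = -2*(10 + 5*(-3)) = -2*(10 - 15) = -2*(-5) = 10)
f(S) = 10 + S² + 2*S (f(S) = (S² + 2*S) + 10 = 10 + S² + 2*S)
f(-18) - 1*(-2810) = (10 + (-18)² + 2*(-18)) - 1*(-2810) = (10 + 324 - 36) + 2810 = 298 + 2810 = 3108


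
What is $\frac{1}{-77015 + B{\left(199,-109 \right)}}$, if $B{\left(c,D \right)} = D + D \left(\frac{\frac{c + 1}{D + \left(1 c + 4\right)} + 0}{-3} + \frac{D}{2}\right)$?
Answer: $- \frac{282}{20051947} \approx -1.4063 \cdot 10^{-5}$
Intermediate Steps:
$B{\left(c,D \right)} = D + D \left(\frac{D}{2} - \frac{1 + c}{3 \left(4 + D + c\right)}\right)$ ($B{\left(c,D \right)} = D + D \left(\left(\frac{1 + c}{D + \left(c + 4\right)} + 0\right) \left(- \frac{1}{3}\right) + D \frac{1}{2}\right) = D + D \left(\left(\frac{1 + c}{D + \left(4 + c\right)} + 0\right) \left(- \frac{1}{3}\right) + \frac{D}{2}\right) = D + D \left(\left(\frac{1 + c}{4 + D + c} + 0\right) \left(- \frac{1}{3}\right) + \frac{D}{2}\right) = D + D \left(\frac{1 + c}{4 + D + c} \left(- \frac{1}{3}\right) + \frac{D}{2}\right) = D + D \left(- \frac{1 + c}{3 \left(4 + D + c\right)} + \frac{D}{2}\right) = D + D \left(\frac{D}{2} - \frac{1 + c}{3 \left(4 + D + c\right)}\right)$)
$\frac{1}{-77015 + B{\left(199,-109 \right)}} = \frac{1}{-77015 + \frac{1}{6} \left(-109\right) \frac{1}{4 - 109 + 199} \left(22 + 3 \left(-109\right)^{2} + 4 \cdot 199 + 18 \left(-109\right) + 3 \left(-109\right) 199\right)} = \frac{1}{-77015 + \frac{1}{6} \left(-109\right) \frac{1}{94} \left(22 + 3 \cdot 11881 + 796 - 1962 - 65073\right)} = \frac{1}{-77015 + \frac{1}{6} \left(-109\right) \frac{1}{94} \left(22 + 35643 + 796 - 1962 - 65073\right)} = \frac{1}{-77015 + \frac{1}{6} \left(-109\right) \frac{1}{94} \left(-30574\right)} = \frac{1}{-77015 + \frac{1666283}{282}} = \frac{1}{- \frac{20051947}{282}} = - \frac{282}{20051947}$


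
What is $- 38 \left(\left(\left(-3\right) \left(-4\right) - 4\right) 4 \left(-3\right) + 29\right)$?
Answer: $2546$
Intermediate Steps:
$- 38 \left(\left(\left(-3\right) \left(-4\right) - 4\right) 4 \left(-3\right) + 29\right) = - 38 \left(\left(12 - 4\right) 4 \left(-3\right) + 29\right) = - 38 \left(8 \cdot 4 \left(-3\right) + 29\right) = - 38 \left(32 \left(-3\right) + 29\right) = - 38 \left(-96 + 29\right) = \left(-38\right) \left(-67\right) = 2546$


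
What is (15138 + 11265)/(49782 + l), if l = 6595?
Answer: 26403/56377 ≈ 0.46833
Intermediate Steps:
(15138 + 11265)/(49782 + l) = (15138 + 11265)/(49782 + 6595) = 26403/56377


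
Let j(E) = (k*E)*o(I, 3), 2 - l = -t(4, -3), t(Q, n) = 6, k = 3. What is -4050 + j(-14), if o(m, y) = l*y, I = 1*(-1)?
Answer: -5058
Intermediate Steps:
I = -1
l = 8 (l = 2 - (-1)*6 = 2 - 1*(-6) = 2 + 6 = 8)
o(m, y) = 8*y
j(E) = 72*E (j(E) = (3*E)*(8*3) = (3*E)*24 = 72*E)
-4050 + j(-14) = -4050 + 72*(-14) = -4050 - 1008 = -5058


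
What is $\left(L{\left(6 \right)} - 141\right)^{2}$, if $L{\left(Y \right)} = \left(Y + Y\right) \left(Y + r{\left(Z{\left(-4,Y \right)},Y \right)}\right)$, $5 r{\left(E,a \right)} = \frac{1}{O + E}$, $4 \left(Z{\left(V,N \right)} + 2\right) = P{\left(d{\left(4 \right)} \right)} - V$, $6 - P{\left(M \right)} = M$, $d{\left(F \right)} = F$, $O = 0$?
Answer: $\frac{136161}{25} \approx 5446.4$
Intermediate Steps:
$P{\left(M \right)} = 6 - M$
$Z{\left(V,N \right)} = - \frac{3}{2} - \frac{V}{4}$ ($Z{\left(V,N \right)} = -2 + \frac{\left(6 - 4\right) - V}{4} = -2 + \frac{2 - V}{4} = -2 - \left(- \frac{1}{2} + \frac{V}{4}\right) = - \frac{3}{2} - \frac{V}{4}$)
$r{\left(E,a \right)} = \frac{1}{5 E}$ ($r{\left(E,a \right)} = \frac{1}{5 \left(0 + E\right)} = \frac{1}{5 E}$)
$L{\left(Y \right)} = 2 Y \left(- \frac{2}{5} + Y\right)$ ($L{\left(Y \right)} = \left(Y + Y\right) \left(Y + \frac{1}{5 \left(- \frac{3}{2} - -1\right)}\right) = 2 Y \left(Y + \frac{1}{5 \left(- \frac{3}{2} + 1\right)}\right) = 2 Y \left(Y + \frac{1}{5 \left(- \frac{1}{2}\right)}\right) = 2 Y \left(Y + \frac{1}{5} \left(-2\right)\right) = 2 Y \left(Y - \frac{2}{5}\right) = 2 Y \left(- \frac{2}{5} + Y\right)$)
$\left(L{\left(6 \right)} - 141\right)^{2} = \left(\frac{2}{5} \cdot 6 \left(-2 + 5 \cdot 6\right) - 141\right)^{2} = \left(\frac{2}{5} \cdot 6 \left(-2 + 30\right) - 141\right)^{2} = \left(\frac{2}{5} \cdot 6 \cdot 28 - 141\right)^{2} = \left(\frac{336}{5} - 141\right)^{2} = \left(- \frac{369}{5}\right)^{2} = \frac{136161}{25}$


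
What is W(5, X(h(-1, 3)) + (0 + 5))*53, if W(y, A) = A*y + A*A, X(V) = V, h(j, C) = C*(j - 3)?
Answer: 742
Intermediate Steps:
h(j, C) = C*(-3 + j)
W(y, A) = A² + A*y (W(y, A) = A*y + A² = A² + A*y)
W(5, X(h(-1, 3)) + (0 + 5))*53 = ((3*(-3 - 1) + (0 + 5))*((3*(-3 - 1) + (0 + 5)) + 5))*53 = ((3*(-4) + 5)*((3*(-4) + 5) + 5))*53 = ((-12 + 5)*((-12 + 5) + 5))*53 = -7*(-7 + 5)*53 = -7*(-2)*53 = 14*53 = 742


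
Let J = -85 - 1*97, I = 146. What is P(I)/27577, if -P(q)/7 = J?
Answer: 1274/27577 ≈ 0.046198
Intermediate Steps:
J = -182 (J = -85 - 97 = -182)
P(q) = 1274 (P(q) = -7*(-182) = 1274)
P(I)/27577 = 1274/27577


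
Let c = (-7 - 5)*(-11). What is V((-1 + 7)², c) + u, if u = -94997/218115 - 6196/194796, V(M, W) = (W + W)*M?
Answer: 11216261829778/1180220265 ≈ 9503.5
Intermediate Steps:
c = 132 (c = -12*(-11) = 132)
V(M, W) = 2*M*W (V(M, W) = (2*W)*M = 2*M*W)
u = -551568782/1180220265 (u = -94997*1/218115 - 6196*1/194796 = -94997/218115 - 1549/48699 = -551568782/1180220265 ≈ -0.46734)
V((-1 + 7)², c) + u = 2*(-1 + 7)²*132 - 551568782/1180220265 = 2*6²*132 - 551568782/1180220265 = 2*36*132 - 551568782/1180220265 = 9504 - 551568782/1180220265 = 11216261829778/1180220265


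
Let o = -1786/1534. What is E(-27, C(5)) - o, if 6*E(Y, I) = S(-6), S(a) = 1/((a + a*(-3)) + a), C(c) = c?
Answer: 32915/27612 ≈ 1.1921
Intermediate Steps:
o = -893/767 (o = -1786*1/1534 = -893/767 ≈ -1.1643)
S(a) = -1/a (S(a) = 1/((a - 3*a) + a) = 1/(-2*a + a) = 1/(-a) = -1/a)
E(Y, I) = 1/36 (E(Y, I) = (-1/(-6))/6 = (-1*(-⅙))/6 = (⅙)*(⅙) = 1/36)
E(-27, C(5)) - o = 1/36 - 1*(-893/767) = 1/36 + 893/767 = 32915/27612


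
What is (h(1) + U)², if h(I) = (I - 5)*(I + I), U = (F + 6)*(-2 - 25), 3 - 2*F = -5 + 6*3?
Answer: 1225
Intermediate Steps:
F = -5 (F = 3/2 - (-5 + 6*3)/2 = 3/2 - (-5 + 18)/2 = 3/2 - ½*13 = 3/2 - 13/2 = -5)
U = -27 (U = (-5 + 6)*(-2 - 25) = 1*(-27) = -27)
h(I) = 2*I*(-5 + I) (h(I) = (-5 + I)*(2*I) = 2*I*(-5 + I))
(h(1) + U)² = (2*1*(-5 + 1) - 27)² = (2*1*(-4) - 27)² = (-8 - 27)² = (-35)² = 1225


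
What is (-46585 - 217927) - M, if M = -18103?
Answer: -246409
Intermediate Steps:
(-46585 - 217927) - M = (-46585 - 217927) - 1*(-18103) = -264512 + 18103 = -246409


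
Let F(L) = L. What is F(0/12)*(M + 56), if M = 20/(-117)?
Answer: 0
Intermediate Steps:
M = -20/117 (M = 20*(-1/117) = -20/117 ≈ -0.17094)
F(0/12)*(M + 56) = (0/12)*(-20/117 + 56) = (0*(1/12))*(6532/117) = 0*(6532/117) = 0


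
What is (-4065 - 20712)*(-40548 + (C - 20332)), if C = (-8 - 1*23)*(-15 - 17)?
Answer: 1483844976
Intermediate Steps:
C = 992 (C = (-8 - 23)*(-32) = -31*(-32) = 992)
(-4065 - 20712)*(-40548 + (C - 20332)) = (-4065 - 20712)*(-40548 + (992 - 20332)) = -24777*(-40548 - 19340) = -24777*(-59888) = 1483844976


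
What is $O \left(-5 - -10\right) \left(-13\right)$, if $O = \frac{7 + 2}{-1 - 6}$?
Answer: $\frac{585}{7} \approx 83.571$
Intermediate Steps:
$O = - \frac{9}{7}$ ($O = \frac{9}{-7} = 9 \left(- \frac{1}{7}\right) = - \frac{9}{7} \approx -1.2857$)
$O \left(-5 - -10\right) \left(-13\right) = - \frac{9 \left(-5 - -10\right)}{7} \left(-13\right) = - \frac{9 \left(-5 + 10\right)}{7} \left(-13\right) = \left(- \frac{9}{7}\right) 5 \left(-13\right) = \left(- \frac{45}{7}\right) \left(-13\right) = \frac{585}{7}$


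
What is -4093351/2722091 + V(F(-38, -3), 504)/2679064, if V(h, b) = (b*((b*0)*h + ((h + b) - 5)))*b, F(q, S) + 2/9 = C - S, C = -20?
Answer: 2368831939835/53622470609 ≈ 44.176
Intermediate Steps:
F(q, S) = -182/9 - S (F(q, S) = -2/9 + (-20 - S) = -182/9 - S)
V(h, b) = b²*(-5 + b + h) (V(h, b) = (b*(0*h + ((b + h) - 5)))*b = (b*(0 + (-5 + b + h)))*b = (b*(-5 + b + h))*b = b²*(-5 + b + h))
-4093351/2722091 + V(F(-38, -3), 504)/2679064 = -4093351/2722091 + (504²*(-5 + 504 + (-182/9 - 1*(-3))))/2679064 = -4093351*1/2722091 + (254016*(-5 + 504 + (-182/9 + 3)))*(1/2679064) = -4093351/2722091 + (254016*(-5 + 504 - 155/9))*(1/2679064) = -4093351/2722091 + (254016*(4336/9))*(1/2679064) = -4093351/2722091 + 122379264*(1/2679064) = -4093351/2722091 + 15297408/334883 = 2368831939835/53622470609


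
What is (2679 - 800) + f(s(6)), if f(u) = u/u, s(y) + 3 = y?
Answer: 1880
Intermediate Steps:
s(y) = -3 + y
f(u) = 1
(2679 - 800) + f(s(6)) = (2679 - 800) + 1 = 1879 + 1 = 1880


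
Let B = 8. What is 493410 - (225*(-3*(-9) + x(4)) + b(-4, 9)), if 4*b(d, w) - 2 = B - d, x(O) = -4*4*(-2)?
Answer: 960263/2 ≈ 4.8013e+5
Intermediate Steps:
x(O) = 32 (x(O) = -16*(-2) = 32)
b(d, w) = 5/2 - d/4 (b(d, w) = 1/2 + (8 - d)/4 = 1/2 + (2 - d/4) = 5/2 - d/4)
493410 - (225*(-3*(-9) + x(4)) + b(-4, 9)) = 493410 - (225*(-3*(-9) + 32) + (5/2 - 1/4*(-4))) = 493410 - (225*(27 + 32) + (5/2 + 1)) = 493410 - (225*59 + 7/2) = 493410 - (13275 + 7/2) = 493410 - 1*26557/2 = 493410 - 26557/2 = 960263/2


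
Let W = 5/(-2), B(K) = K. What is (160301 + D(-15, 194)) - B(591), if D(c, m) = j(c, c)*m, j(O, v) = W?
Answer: 159225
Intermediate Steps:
W = -5/2 (W = -½*5 = -5/2 ≈ -2.5000)
j(O, v) = -5/2
D(c, m) = -5*m/2
(160301 + D(-15, 194)) - B(591) = (160301 - 5/2*194) - 1*591 = (160301 - 485) - 591 = 159816 - 591 = 159225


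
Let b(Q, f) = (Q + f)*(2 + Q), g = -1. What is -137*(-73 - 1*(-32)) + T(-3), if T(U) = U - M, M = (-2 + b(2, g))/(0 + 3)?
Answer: 16840/3 ≈ 5613.3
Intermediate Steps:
b(Q, f) = (2 + Q)*(Q + f)
M = ⅔ (M = (-2 + (2² + 2*2 + 2*(-1) + 2*(-1)))/(0 + 3) = (-2 + (4 + 4 - 2 - 2))/3 = (-2 + 4)*(⅓) = 2*(⅓) = ⅔ ≈ 0.66667)
T(U) = -⅔ + U (T(U) = U - 1*⅔ = U - ⅔ = -⅔ + U)
-137*(-73 - 1*(-32)) + T(-3) = -137*(-73 - 1*(-32)) + (-⅔ - 3) = -137*(-73 + 32) - 11/3 = -137*(-41) - 11/3 = 5617 - 11/3 = 16840/3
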